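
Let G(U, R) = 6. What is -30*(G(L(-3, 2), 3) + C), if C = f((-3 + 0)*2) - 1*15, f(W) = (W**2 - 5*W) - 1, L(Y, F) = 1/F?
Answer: -1680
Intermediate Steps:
f(W) = -1 + W**2 - 5*W
C = 50 (C = (-1 + ((-3 + 0)*2)**2 - 5*(-3 + 0)*2) - 1*15 = (-1 + (-3*2)**2 - (-15)*2) - 15 = (-1 + (-6)**2 - 5*(-6)) - 15 = (-1 + 36 + 30) - 15 = 65 - 15 = 50)
-30*(G(L(-3, 2), 3) + C) = -30*(6 + 50) = -30*56 = -1680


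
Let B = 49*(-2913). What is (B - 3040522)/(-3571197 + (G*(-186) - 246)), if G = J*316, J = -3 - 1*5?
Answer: 3183259/3101235 ≈ 1.0264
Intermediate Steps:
J = -8 (J = -3 - 5 = -8)
G = -2528 (G = -8*316 = -2528)
B = -142737
(B - 3040522)/(-3571197 + (G*(-186) - 246)) = (-142737 - 3040522)/(-3571197 + (-2528*(-186) - 246)) = -3183259/(-3571197 + (470208 - 246)) = -3183259/(-3571197 + 469962) = -3183259/(-3101235) = -3183259*(-1/3101235) = 3183259/3101235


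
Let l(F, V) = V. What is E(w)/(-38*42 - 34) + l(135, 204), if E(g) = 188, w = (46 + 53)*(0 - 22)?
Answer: 166166/815 ≈ 203.88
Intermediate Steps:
w = -2178 (w = 99*(-22) = -2178)
E(w)/(-38*42 - 34) + l(135, 204) = 188/(-38*42 - 34) + 204 = 188/(-1596 - 34) + 204 = 188/(-1630) + 204 = 188*(-1/1630) + 204 = -94/815 + 204 = 166166/815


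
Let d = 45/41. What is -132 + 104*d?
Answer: -732/41 ≈ -17.854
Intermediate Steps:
d = 45/41 (d = 45*(1/41) = 45/41 ≈ 1.0976)
-132 + 104*d = -132 + 104*(45/41) = -132 + 4680/41 = -732/41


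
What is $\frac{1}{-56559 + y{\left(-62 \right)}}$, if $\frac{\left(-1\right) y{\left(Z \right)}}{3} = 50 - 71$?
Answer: $- \frac{1}{56496} \approx -1.77 \cdot 10^{-5}$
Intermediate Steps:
$y{\left(Z \right)} = 63$ ($y{\left(Z \right)} = - 3 \left(50 - 71\right) = \left(-3\right) \left(-21\right) = 63$)
$\frac{1}{-56559 + y{\left(-62 \right)}} = \frac{1}{-56559 + 63} = \frac{1}{-56496} = - \frac{1}{56496}$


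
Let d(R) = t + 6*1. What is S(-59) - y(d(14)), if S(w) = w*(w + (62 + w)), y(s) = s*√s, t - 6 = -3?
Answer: 3277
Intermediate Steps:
t = 3 (t = 6 - 3 = 3)
d(R) = 9 (d(R) = 3 + 6*1 = 3 + 6 = 9)
y(s) = s^(3/2)
S(w) = w*(62 + 2*w)
S(-59) - y(d(14)) = 2*(-59)*(31 - 59) - 9^(3/2) = 2*(-59)*(-28) - 1*27 = 3304 - 27 = 3277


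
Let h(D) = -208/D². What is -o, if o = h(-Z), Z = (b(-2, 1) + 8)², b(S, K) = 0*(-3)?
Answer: 13/256 ≈ 0.050781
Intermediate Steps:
b(S, K) = 0
Z = 64 (Z = (0 + 8)² = 8² = 64)
h(D) = -208/D²
o = -13/256 (o = -208/(-1*64)² = -208/(-64)² = -208*1/4096 = -13/256 ≈ -0.050781)
-o = -1*(-13/256) = 13/256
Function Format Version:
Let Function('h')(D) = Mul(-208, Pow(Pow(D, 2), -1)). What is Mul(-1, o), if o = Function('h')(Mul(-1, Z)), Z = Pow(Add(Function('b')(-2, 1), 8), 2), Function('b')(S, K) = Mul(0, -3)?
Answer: Rational(13, 256) ≈ 0.050781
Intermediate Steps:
Function('b')(S, K) = 0
Z = 64 (Z = Pow(Add(0, 8), 2) = Pow(8, 2) = 64)
Function('h')(D) = Mul(-208, Pow(D, -2))
o = Rational(-13, 256) (o = Mul(-208, Pow(Mul(-1, 64), -2)) = Mul(-208, Pow(-64, -2)) = Mul(-208, Rational(1, 4096)) = Rational(-13, 256) ≈ -0.050781)
Mul(-1, o) = Mul(-1, Rational(-13, 256)) = Rational(13, 256)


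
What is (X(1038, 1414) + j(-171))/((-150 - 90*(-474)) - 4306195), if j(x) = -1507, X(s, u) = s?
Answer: 469/4263685 ≈ 0.00011000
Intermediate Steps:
(X(1038, 1414) + j(-171))/((-150 - 90*(-474)) - 4306195) = (1038 - 1507)/((-150 - 90*(-474)) - 4306195) = -469/((-150 + 42660) - 4306195) = -469/(42510 - 4306195) = -469/(-4263685) = -469*(-1/4263685) = 469/4263685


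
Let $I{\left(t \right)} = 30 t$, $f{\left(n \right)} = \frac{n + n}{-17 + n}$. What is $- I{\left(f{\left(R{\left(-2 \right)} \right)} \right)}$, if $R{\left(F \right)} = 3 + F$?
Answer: $\frac{15}{4} \approx 3.75$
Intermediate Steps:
$f{\left(n \right)} = \frac{2 n}{-17 + n}$
$- I{\left(f{\left(R{\left(-2 \right)} \right)} \right)} = - 30 \frac{2 \left(3 - 2\right)}{-17 + \left(3 - 2\right)} = - 30 \cdot 2 \cdot 1 \frac{1}{-17 + 1} = - 30 \cdot 2 \cdot 1 \frac{1}{-16} = - 30 \cdot 2 \cdot 1 \left(- \frac{1}{16}\right) = - \frac{30 \left(-1\right)}{8} = \left(-1\right) \left(- \frac{15}{4}\right) = \frac{15}{4}$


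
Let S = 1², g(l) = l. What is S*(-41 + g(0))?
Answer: -41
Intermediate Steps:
S = 1
S*(-41 + g(0)) = 1*(-41 + 0) = 1*(-41) = -41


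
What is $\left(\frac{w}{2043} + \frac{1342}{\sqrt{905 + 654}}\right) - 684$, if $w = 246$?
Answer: $- \frac{465722}{681} + \frac{1342 \sqrt{1559}}{1559} \approx -649.89$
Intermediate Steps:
$\left(\frac{w}{2043} + \frac{1342}{\sqrt{905 + 654}}\right) - 684 = \left(\frac{246}{2043} + \frac{1342}{\sqrt{905 + 654}}\right) - 684 = \left(246 \cdot \frac{1}{2043} + \frac{1342}{\sqrt{1559}}\right) - 684 = \left(\frac{82}{681} + 1342 \frac{\sqrt{1559}}{1559}\right) - 684 = \left(\frac{82}{681} + \frac{1342 \sqrt{1559}}{1559}\right) - 684 = - \frac{465722}{681} + \frac{1342 \sqrt{1559}}{1559}$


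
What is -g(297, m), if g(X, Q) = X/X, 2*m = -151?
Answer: -1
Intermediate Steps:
m = -151/2 (m = (1/2)*(-151) = -151/2 ≈ -75.500)
g(X, Q) = 1
-g(297, m) = -1*1 = -1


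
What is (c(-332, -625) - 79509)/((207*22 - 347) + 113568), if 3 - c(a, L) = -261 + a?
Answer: -78913/117775 ≈ -0.67003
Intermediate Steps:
c(a, L) = 264 - a (c(a, L) = 3 - (-261 + a) = 3 + (261 - a) = 264 - a)
(c(-332, -625) - 79509)/((207*22 - 347) + 113568) = ((264 - 1*(-332)) - 79509)/((207*22 - 347) + 113568) = ((264 + 332) - 79509)/((4554 - 347) + 113568) = (596 - 79509)/(4207 + 113568) = -78913/117775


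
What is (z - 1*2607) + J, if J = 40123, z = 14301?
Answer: 51817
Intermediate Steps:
(z - 1*2607) + J = (14301 - 1*2607) + 40123 = (14301 - 2607) + 40123 = 11694 + 40123 = 51817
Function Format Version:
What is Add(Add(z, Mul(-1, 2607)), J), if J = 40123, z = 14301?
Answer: 51817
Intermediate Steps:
Add(Add(z, Mul(-1, 2607)), J) = Add(Add(14301, Mul(-1, 2607)), 40123) = Add(Add(14301, -2607), 40123) = Add(11694, 40123) = 51817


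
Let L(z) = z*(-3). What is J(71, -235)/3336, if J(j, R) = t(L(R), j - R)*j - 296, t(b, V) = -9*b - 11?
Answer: -37631/278 ≈ -135.36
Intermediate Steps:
L(z) = -3*z
t(b, V) = -11 - 9*b
J(j, R) = -296 + j*(-11 + 27*R) (J(j, R) = (-11 - (-27)*R)*j - 296 = (-11 + 27*R)*j - 296 = j*(-11 + 27*R) - 296 = -296 + j*(-11 + 27*R))
J(71, -235)/3336 = (-296 + 71*(-11 + 27*(-235)))/3336 = (-296 + 71*(-11 - 6345))*(1/3336) = (-296 + 71*(-6356))*(1/3336) = (-296 - 451276)*(1/3336) = -451572*1/3336 = -37631/278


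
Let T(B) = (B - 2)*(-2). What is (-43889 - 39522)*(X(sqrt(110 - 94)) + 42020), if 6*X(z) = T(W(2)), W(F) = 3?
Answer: -10514707249/3 ≈ -3.5049e+9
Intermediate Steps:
T(B) = 4 - 2*B (T(B) = (-2 + B)*(-2) = 4 - 2*B)
X(z) = -1/3 (X(z) = (4 - 2*3)/6 = (4 - 6)/6 = (1/6)*(-2) = -1/3)
(-43889 - 39522)*(X(sqrt(110 - 94)) + 42020) = (-43889 - 39522)*(-1/3 + 42020) = -83411*126059/3 = -10514707249/3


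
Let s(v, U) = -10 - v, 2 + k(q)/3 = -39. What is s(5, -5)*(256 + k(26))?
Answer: -1995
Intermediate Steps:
k(q) = -123 (k(q) = -6 + 3*(-39) = -6 - 117 = -123)
s(5, -5)*(256 + k(26)) = (-10 - 1*5)*(256 - 123) = (-10 - 5)*133 = -15*133 = -1995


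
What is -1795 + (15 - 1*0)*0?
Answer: -1795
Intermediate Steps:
-1795 + (15 - 1*0)*0 = -1795 + (15 + 0)*0 = -1795 + 15*0 = -1795 + 0 = -1795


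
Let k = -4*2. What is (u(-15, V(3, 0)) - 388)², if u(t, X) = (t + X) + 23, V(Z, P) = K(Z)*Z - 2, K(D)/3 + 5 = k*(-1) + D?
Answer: 107584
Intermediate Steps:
k = -8
K(D) = 9 + 3*D (K(D) = -15 + 3*(-8*(-1) + D) = -15 + 3*(8 + D) = -15 + (24 + 3*D) = 9 + 3*D)
V(Z, P) = -2 + Z*(9 + 3*Z) (V(Z, P) = (9 + 3*Z)*Z - 2 = Z*(9 + 3*Z) - 2 = -2 + Z*(9 + 3*Z))
u(t, X) = 23 + X + t (u(t, X) = (X + t) + 23 = 23 + X + t)
(u(-15, V(3, 0)) - 388)² = ((23 + (-2 + 3*3*(3 + 3)) - 15) - 388)² = ((23 + (-2 + 3*3*6) - 15) - 388)² = ((23 + (-2 + 54) - 15) - 388)² = ((23 + 52 - 15) - 388)² = (60 - 388)² = (-328)² = 107584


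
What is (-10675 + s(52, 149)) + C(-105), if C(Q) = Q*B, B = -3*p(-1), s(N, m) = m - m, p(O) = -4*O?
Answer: -9415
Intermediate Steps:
s(N, m) = 0
B = -12 (B = -(-12)*(-1) = -3*4 = -12)
C(Q) = -12*Q (C(Q) = Q*(-12) = -12*Q)
(-10675 + s(52, 149)) + C(-105) = (-10675 + 0) - 12*(-105) = -10675 + 1260 = -9415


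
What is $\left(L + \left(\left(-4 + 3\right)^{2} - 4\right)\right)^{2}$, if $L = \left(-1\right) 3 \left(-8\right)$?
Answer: $441$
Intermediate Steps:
$L = 24$ ($L = \left(-3\right) \left(-8\right) = 24$)
$\left(L + \left(\left(-4 + 3\right)^{2} - 4\right)\right)^{2} = \left(24 + \left(\left(-4 + 3\right)^{2} - 4\right)\right)^{2} = \left(24 - \left(4 - \left(-1\right)^{2}\right)\right)^{2} = \left(24 + \left(1 - 4\right)\right)^{2} = \left(24 - 3\right)^{2} = 21^{2} = 441$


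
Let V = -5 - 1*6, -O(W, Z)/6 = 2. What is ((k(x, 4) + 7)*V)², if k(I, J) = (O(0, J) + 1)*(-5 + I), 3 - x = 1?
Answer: 193600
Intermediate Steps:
x = 2 (x = 3 - 1*1 = 3 - 1 = 2)
O(W, Z) = -12 (O(W, Z) = -6*2 = -12)
V = -11 (V = -5 - 6 = -11)
k(I, J) = 55 - 11*I (k(I, J) = (-12 + 1)*(-5 + I) = -11*(-5 + I) = 55 - 11*I)
((k(x, 4) + 7)*V)² = (((55 - 11*2) + 7)*(-11))² = (((55 - 22) + 7)*(-11))² = ((33 + 7)*(-11))² = (40*(-11))² = (-440)² = 193600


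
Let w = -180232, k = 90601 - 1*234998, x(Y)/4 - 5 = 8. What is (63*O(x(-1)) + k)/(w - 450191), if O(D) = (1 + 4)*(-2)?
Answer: 145027/630423 ≈ 0.23005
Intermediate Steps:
x(Y) = 52 (x(Y) = 20 + 4*8 = 20 + 32 = 52)
k = -144397 (k = 90601 - 234998 = -144397)
O(D) = -10 (O(D) = 5*(-2) = -10)
(63*O(x(-1)) + k)/(w - 450191) = (63*(-10) - 144397)/(-180232 - 450191) = (-630 - 144397)/(-630423) = -145027*(-1/630423) = 145027/630423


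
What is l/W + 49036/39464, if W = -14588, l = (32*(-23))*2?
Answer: 48339261/35981302 ≈ 1.3435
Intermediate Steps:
l = -1472 (l = -736*2 = -1472)
l/W + 49036/39464 = -1472/(-14588) + 49036/39464 = -1472*(-1/14588) + 49036*(1/39464) = 368/3647 + 12259/9866 = 48339261/35981302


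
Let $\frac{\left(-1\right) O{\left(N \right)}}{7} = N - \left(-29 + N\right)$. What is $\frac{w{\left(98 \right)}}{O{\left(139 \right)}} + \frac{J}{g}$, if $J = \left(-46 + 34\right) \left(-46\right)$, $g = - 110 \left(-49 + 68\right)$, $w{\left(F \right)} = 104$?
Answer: $- \frac{164708}{212135} \approx -0.77643$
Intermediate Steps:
$g = -2090$ ($g = \left(-110\right) 19 = -2090$)
$O{\left(N \right)} = -203$ ($O{\left(N \right)} = - 7 \left(N - \left(-29 + N\right)\right) = \left(-7\right) 29 = -203$)
$J = 552$ ($J = \left(-12\right) \left(-46\right) = 552$)
$\frac{w{\left(98 \right)}}{O{\left(139 \right)}} + \frac{J}{g} = \frac{104}{-203} + \frac{552}{-2090} = 104 \left(- \frac{1}{203}\right) + 552 \left(- \frac{1}{2090}\right) = - \frac{104}{203} - \frac{276}{1045} = - \frac{164708}{212135}$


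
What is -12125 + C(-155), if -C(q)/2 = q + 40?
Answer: -11895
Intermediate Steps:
C(q) = -80 - 2*q (C(q) = -2*(q + 40) = -2*(40 + q) = -80 - 2*q)
-12125 + C(-155) = -12125 + (-80 - 2*(-155)) = -12125 + (-80 + 310) = -12125 + 230 = -11895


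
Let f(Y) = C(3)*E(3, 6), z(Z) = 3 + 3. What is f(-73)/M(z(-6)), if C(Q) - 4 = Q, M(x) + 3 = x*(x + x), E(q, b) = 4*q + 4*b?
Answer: 84/23 ≈ 3.6522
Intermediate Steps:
E(q, b) = 4*b + 4*q
z(Z) = 6
M(x) = -3 + 2*x**2 (M(x) = -3 + x*(x + x) = -3 + x*(2*x) = -3 + 2*x**2)
C(Q) = 4 + Q
f(Y) = 252 (f(Y) = (4 + 3)*(4*6 + 4*3) = 7*(24 + 12) = 7*36 = 252)
f(-73)/M(z(-6)) = 252/(-3 + 2*6**2) = 252/(-3 + 2*36) = 252/(-3 + 72) = 252/69 = 252*(1/69) = 84/23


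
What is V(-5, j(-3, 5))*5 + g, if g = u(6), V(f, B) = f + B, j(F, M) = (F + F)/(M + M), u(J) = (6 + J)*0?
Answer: -28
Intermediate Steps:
u(J) = 0
j(F, M) = F/M (j(F, M) = (2*F)/((2*M)) = (2*F)*(1/(2*M)) = F/M)
V(f, B) = B + f
g = 0
V(-5, j(-3, 5))*5 + g = (-3/5 - 5)*5 + 0 = (-3*⅕ - 5)*5 + 0 = (-⅗ - 5)*5 + 0 = -28/5*5 + 0 = -28 + 0 = -28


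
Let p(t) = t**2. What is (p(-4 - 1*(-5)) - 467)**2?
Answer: 217156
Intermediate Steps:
(p(-4 - 1*(-5)) - 467)**2 = ((-4 - 1*(-5))**2 - 467)**2 = ((-4 + 5)**2 - 467)**2 = (1**2 - 467)**2 = (1 - 467)**2 = (-466)**2 = 217156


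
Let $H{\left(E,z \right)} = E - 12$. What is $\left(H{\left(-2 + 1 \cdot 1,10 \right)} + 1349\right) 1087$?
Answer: $1452232$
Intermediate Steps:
$H{\left(E,z \right)} = -12 + E$
$\left(H{\left(-2 + 1 \cdot 1,10 \right)} + 1349\right) 1087 = \left(\left(-12 + \left(-2 + 1 \cdot 1\right)\right) + 1349\right) 1087 = \left(\left(-12 + \left(-2 + 1\right)\right) + 1349\right) 1087 = \left(\left(-12 - 1\right) + 1349\right) 1087 = \left(-13 + 1349\right) 1087 = 1336 \cdot 1087 = 1452232$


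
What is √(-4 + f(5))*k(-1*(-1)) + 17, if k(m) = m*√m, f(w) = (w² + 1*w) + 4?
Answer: 17 + √30 ≈ 22.477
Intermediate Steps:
f(w) = 4 + w + w² (f(w) = (w² + w) + 4 = (w + w²) + 4 = 4 + w + w²)
k(m) = m^(3/2)
√(-4 + f(5))*k(-1*(-1)) + 17 = √(-4 + (4 + 5 + 5²))*(-1*(-1))^(3/2) + 17 = √(-4 + (4 + 5 + 25))*1^(3/2) + 17 = √(-4 + 34)*1 + 17 = √30*1 + 17 = √30 + 17 = 17 + √30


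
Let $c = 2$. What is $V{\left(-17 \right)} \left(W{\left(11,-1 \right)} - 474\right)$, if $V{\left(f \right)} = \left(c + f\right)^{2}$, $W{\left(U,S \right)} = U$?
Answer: $-104175$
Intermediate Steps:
$V{\left(f \right)} = \left(2 + f\right)^{2}$
$V{\left(-17 \right)} \left(W{\left(11,-1 \right)} - 474\right) = \left(2 - 17\right)^{2} \left(11 - 474\right) = \left(-15\right)^{2} \left(-463\right) = 225 \left(-463\right) = -104175$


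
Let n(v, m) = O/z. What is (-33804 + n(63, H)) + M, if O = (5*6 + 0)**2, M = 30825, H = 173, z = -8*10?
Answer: -11961/4 ≈ -2990.3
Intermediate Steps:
z = -80
O = 900 (O = (30 + 0)**2 = 30**2 = 900)
n(v, m) = -45/4 (n(v, m) = 900/(-80) = 900*(-1/80) = -45/4)
(-33804 + n(63, H)) + M = (-33804 - 45/4) + 30825 = -135261/4 + 30825 = -11961/4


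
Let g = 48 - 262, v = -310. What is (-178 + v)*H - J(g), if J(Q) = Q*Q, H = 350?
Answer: -216596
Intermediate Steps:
g = -214
J(Q) = Q**2
(-178 + v)*H - J(g) = (-178 - 310)*350 - 1*(-214)**2 = -488*350 - 1*45796 = -170800 - 45796 = -216596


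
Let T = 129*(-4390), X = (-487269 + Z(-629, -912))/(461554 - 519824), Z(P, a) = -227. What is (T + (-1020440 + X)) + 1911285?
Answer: 9455570973/29135 ≈ 3.2454e+5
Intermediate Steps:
X = 243748/29135 (X = (-487269 - 227)/(461554 - 519824) = -487496/(-58270) = -487496*(-1/58270) = 243748/29135 ≈ 8.3661)
T = -566310
(T + (-1020440 + X)) + 1911285 = (-566310 + (-1020440 + 243748/29135)) + 1911285 = (-566310 - 29730275652/29135) + 1911285 = -46229717502/29135 + 1911285 = 9455570973/29135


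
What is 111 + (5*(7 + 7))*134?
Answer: 9491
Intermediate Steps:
111 + (5*(7 + 7))*134 = 111 + (5*14)*134 = 111 + 70*134 = 111 + 9380 = 9491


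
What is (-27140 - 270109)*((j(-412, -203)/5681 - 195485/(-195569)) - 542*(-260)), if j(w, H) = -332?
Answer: -2023451995046381391/48305543 ≈ -4.1889e+10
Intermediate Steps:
(-27140 - 270109)*((j(-412, -203)/5681 - 195485/(-195569)) - 542*(-260)) = (-27140 - 270109)*((-332/5681 - 195485/(-195569)) - 542*(-260)) = -297249*((-332*1/5681 - 195485*(-1/195569)) + 140920) = -297249*((-332/5681 + 195485/195569) + 140920) = -297249*(45461799/48305543 + 140920) = -297249*6807262581359/48305543 = -2023451995046381391/48305543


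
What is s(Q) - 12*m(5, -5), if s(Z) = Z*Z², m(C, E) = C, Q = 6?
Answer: 156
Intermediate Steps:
s(Z) = Z³
s(Q) - 12*m(5, -5) = 6³ - 12*5 = 216 - 60 = 156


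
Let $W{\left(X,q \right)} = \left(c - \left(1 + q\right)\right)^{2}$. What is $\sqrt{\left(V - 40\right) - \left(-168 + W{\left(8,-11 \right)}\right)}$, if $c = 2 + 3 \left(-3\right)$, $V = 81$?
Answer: $10 \sqrt{2} \approx 14.142$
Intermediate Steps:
$c = -7$ ($c = 2 - 9 = -7$)
$W{\left(X,q \right)} = \left(-8 - q\right)^{2}$ ($W{\left(X,q \right)} = \left(-7 - \left(1 + q\right)\right)^{2} = \left(-8 - q\right)^{2}$)
$\sqrt{\left(V - 40\right) - \left(-168 + W{\left(8,-11 \right)}\right)} = \sqrt{\left(81 - 40\right) + \left(168 - \left(8 - 11\right)^{2}\right)} = \sqrt{41 + \left(168 - \left(-3\right)^{2}\right)} = \sqrt{41 + \left(168 - 9\right)} = \sqrt{41 + 159} = \sqrt{200} = 10 \sqrt{2}$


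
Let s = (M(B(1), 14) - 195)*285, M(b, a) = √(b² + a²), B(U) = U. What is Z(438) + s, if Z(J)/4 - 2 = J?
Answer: -53815 + 285*√197 ≈ -49815.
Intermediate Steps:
Z(J) = 8 + 4*J
M(b, a) = √(a² + b²)
s = -55575 + 285*√197 (s = (√(14² + 1²) - 195)*285 = (√(196 + 1) - 195)*285 = (√197 - 195)*285 = (-195 + √197)*285 = -55575 + 285*√197 ≈ -51575.)
Z(438) + s = (8 + 4*438) + (-55575 + 285*√197) = (8 + 1752) + (-55575 + 285*√197) = 1760 + (-55575 + 285*√197) = -53815 + 285*√197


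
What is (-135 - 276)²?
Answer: 168921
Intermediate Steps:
(-135 - 276)² = (-411)² = 168921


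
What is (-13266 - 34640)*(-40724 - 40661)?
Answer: 3898829810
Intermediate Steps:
(-13266 - 34640)*(-40724 - 40661) = -47906*(-81385) = 3898829810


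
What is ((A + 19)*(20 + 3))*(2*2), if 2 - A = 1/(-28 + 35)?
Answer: 13432/7 ≈ 1918.9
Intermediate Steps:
A = 13/7 (A = 2 - 1/(-28 + 35) = 2 - 1/7 = 13/7 ≈ 1.8571)
((A + 19)*(20 + 3))*(2*2) = ((13/7 + 19)*(20 + 3))*(2*2) = ((146/7)*23)*4 = (3358/7)*4 = 13432/7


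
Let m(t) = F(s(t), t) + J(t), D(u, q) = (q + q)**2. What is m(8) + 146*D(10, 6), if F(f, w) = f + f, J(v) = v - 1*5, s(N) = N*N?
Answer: 21155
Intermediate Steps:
s(N) = N**2
J(v) = -5 + v (J(v) = v - 5 = -5 + v)
F(f, w) = 2*f
D(u, q) = 4*q**2 (D(u, q) = (2*q)**2 = 4*q**2)
m(t) = -5 + t + 2*t**2 (m(t) = 2*t**2 + (-5 + t) = -5 + t + 2*t**2)
m(8) + 146*D(10, 6) = (-5 + 8 + 2*8**2) + 146*(4*6**2) = (-5 + 8 + 2*64) + 146*(4*36) = (-5 + 8 + 128) + 146*144 = 131 + 21024 = 21155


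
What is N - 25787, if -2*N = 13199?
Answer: -64773/2 ≈ -32387.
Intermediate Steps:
N = -13199/2 (N = -1/2*13199 = -13199/2 ≈ -6599.5)
N - 25787 = -13199/2 - 25787 = -64773/2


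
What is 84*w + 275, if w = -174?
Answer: -14341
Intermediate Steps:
84*w + 275 = 84*(-174) + 275 = -14616 + 275 = -14341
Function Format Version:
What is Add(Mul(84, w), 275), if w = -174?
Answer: -14341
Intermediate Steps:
Add(Mul(84, w), 275) = Add(Mul(84, -174), 275) = Add(-14616, 275) = -14341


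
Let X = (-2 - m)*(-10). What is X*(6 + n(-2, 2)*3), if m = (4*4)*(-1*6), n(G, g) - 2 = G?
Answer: -5640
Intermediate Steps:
n(G, g) = 2 + G
m = -96 (m = 16*(-6) = -96)
X = -940 (X = (-2 - 1*(-96))*(-10) = (-2 + 96)*(-10) = 94*(-10) = -940)
X*(6 + n(-2, 2)*3) = -940*(6 + (2 - 2)*3) = -940*(6 + 0*3) = -940*(6 + 0) = -940*6 = -5640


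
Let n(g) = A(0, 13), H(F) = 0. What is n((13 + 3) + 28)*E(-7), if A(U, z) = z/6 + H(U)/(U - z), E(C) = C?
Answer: -91/6 ≈ -15.167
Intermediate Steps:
A(U, z) = z/6 (A(U, z) = z/6 + 0/(U - z) = z*(1/6) + 0 = z/6 + 0 = z/6)
n(g) = 13/6 (n(g) = (1/6)*13 = 13/6)
n((13 + 3) + 28)*E(-7) = (13/6)*(-7) = -91/6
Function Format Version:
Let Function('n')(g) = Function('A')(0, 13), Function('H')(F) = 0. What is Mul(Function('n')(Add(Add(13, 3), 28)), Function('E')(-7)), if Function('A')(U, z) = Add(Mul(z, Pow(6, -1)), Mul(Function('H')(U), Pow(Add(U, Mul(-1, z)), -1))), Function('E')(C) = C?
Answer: Rational(-91, 6) ≈ -15.167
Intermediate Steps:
Function('A')(U, z) = Mul(Rational(1, 6), z) (Function('A')(U, z) = Add(Mul(z, Pow(6, -1)), Mul(0, Pow(Add(U, Mul(-1, z)), -1))) = Add(Mul(z, Rational(1, 6)), 0) = Add(Mul(Rational(1, 6), z), 0) = Mul(Rational(1, 6), z))
Function('n')(g) = Rational(13, 6) (Function('n')(g) = Mul(Rational(1, 6), 13) = Rational(13, 6))
Mul(Function('n')(Add(Add(13, 3), 28)), Function('E')(-7)) = Mul(Rational(13, 6), -7) = Rational(-91, 6)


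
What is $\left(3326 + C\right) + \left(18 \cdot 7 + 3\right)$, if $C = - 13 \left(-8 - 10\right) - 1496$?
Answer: $2193$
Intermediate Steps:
$C = -1262$ ($C = \left(-13\right) \left(-18\right) - 1496 = 234 - 1496 = -1262$)
$\left(3326 + C\right) + \left(18 \cdot 7 + 3\right) = \left(3326 - 1262\right) + \left(18 \cdot 7 + 3\right) = 2064 + \left(126 + 3\right) = 2064 + 129 = 2193$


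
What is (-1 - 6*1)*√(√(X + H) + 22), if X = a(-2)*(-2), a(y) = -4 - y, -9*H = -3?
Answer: -7*√(198 + 3*√39)/3 ≈ -34.351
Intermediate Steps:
H = ⅓ (H = -⅑*(-3) = ⅓ ≈ 0.33333)
X = 4 (X = (-4 - 1*(-2))*(-2) = (-4 + 2)*(-2) = -2*(-2) = 4)
(-1 - 6*1)*√(√(X + H) + 22) = (-1 - 6*1)*√(√(4 + ⅓) + 22) = (-1 - 6)*√(√(13/3) + 22) = -7*√(√39/3 + 22) = -7*√(22 + √39/3)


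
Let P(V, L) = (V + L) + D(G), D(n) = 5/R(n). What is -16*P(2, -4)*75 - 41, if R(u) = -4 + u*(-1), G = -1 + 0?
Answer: 4359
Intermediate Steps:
G = -1
R(u) = -4 - u
D(n) = 5/(-4 - n)
P(V, L) = -5/3 + L + V (P(V, L) = (V + L) - 5/(4 - 1) = (L + V) - 5/3 = -5/3 + L + V)
-16*P(2, -4)*75 - 41 = -16*(-5/3 - 4 + 2)*75 - 41 = -16*(-11/3)*75 - 41 = (176/3)*75 - 41 = 4400 - 41 = 4359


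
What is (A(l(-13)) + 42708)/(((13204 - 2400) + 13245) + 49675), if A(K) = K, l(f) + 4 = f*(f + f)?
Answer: 21521/36862 ≈ 0.58383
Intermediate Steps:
l(f) = -4 + 2*f² (l(f) = -4 + f*(f + f) = -4 + f*(2*f) = -4 + 2*f²)
(A(l(-13)) + 42708)/(((13204 - 2400) + 13245) + 49675) = ((-4 + 2*(-13)²) + 42708)/(((13204 - 2400) + 13245) + 49675) = ((-4 + 2*169) + 42708)/((10804 + 13245) + 49675) = ((-4 + 338) + 42708)/(24049 + 49675) = (334 + 42708)/73724 = 43042*(1/73724) = 21521/36862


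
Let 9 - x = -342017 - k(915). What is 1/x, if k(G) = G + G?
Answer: 1/343856 ≈ 2.9082e-6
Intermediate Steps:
k(G) = 2*G
x = 343856 (x = 9 - (-342017 - 2*915) = 9 - (-342017 - 1*1830) = 9 - (-342017 - 1830) = 9 - 1*(-343847) = 9 + 343847 = 343856)
1/x = 1/343856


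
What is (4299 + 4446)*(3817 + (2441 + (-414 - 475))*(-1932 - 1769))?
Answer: -50197480575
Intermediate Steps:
(4299 + 4446)*(3817 + (2441 + (-414 - 475))*(-1932 - 1769)) = 8745*(3817 + (2441 - 889)*(-3701)) = 8745*(3817 + 1552*(-3701)) = 8745*(3817 - 5743952) = 8745*(-5740135) = -50197480575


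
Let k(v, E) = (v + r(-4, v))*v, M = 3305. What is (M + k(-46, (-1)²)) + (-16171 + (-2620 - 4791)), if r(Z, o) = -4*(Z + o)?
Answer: -27361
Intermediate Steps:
r(Z, o) = -4*Z - 4*o
k(v, E) = v*(16 - 3*v) (k(v, E) = (v + (-4*(-4) - 4*v))*v = (v + (16 - 4*v))*v = (16 - 3*v)*v = v*(16 - 3*v))
(M + k(-46, (-1)²)) + (-16171 + (-2620 - 4791)) = (3305 - 46*(16 - 3*(-46))) + (-16171 + (-2620 - 4791)) = (3305 - 46*(16 + 138)) + (-16171 - 7411) = (3305 - 46*154) - 23582 = (3305 - 7084) - 23582 = -3779 - 23582 = -27361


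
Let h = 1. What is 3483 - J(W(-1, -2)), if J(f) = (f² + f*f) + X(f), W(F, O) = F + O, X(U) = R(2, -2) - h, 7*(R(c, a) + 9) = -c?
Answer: 24327/7 ≈ 3475.3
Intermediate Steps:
R(c, a) = -9 - c/7 (R(c, a) = -9 + (-c)/7 = -9 - c/7)
X(U) = -72/7 (X(U) = (-9 - ⅐*2) - 1*1 = (-9 - 2/7) - 1 = -65/7 - 1 = -72/7)
J(f) = -72/7 + 2*f² (J(f) = (f² + f*f) - 72/7 = (f² + f²) - 72/7 = 2*f² - 72/7 = -72/7 + 2*f²)
3483 - J(W(-1, -2)) = 3483 - (-72/7 + 2*(-1 - 2)²) = 3483 - (-72/7 + 2*(-3)²) = 3483 - (-72/7 + 2*9) = 3483 - (-72/7 + 18) = 3483 - 1*54/7 = 3483 - 54/7 = 24327/7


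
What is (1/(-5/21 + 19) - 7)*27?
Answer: -73899/394 ≈ -187.56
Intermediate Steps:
(1/(-5/21 + 19) - 7)*27 = (1/(394/21) - 7)*27 = (21/394 - 7)*27 = -2737/394*27 = -73899/394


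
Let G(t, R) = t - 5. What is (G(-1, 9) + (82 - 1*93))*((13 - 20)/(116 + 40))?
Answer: 119/156 ≈ 0.76282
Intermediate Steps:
G(t, R) = -5 + t
(G(-1, 9) + (82 - 1*93))*((13 - 20)/(116 + 40)) = ((-5 - 1) + (82 - 1*93))*((13 - 20)/(116 + 40)) = (-6 + (82 - 93))*(-7/156) = (-6 - 11)*(-7*1/156) = -17*(-7/156) = 119/156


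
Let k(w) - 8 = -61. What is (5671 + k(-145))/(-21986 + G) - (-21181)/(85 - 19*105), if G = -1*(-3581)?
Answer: -80113337/7030710 ≈ -11.395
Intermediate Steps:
k(w) = -53 (k(w) = 8 - 61 = -53)
G = 3581
(5671 + k(-145))/(-21986 + G) - (-21181)/(85 - 19*105) = (5671 - 53)/(-21986 + 3581) - (-21181)/(85 - 19*105) = 5618/(-18405) - (-21181)/(85 - 1995) = 5618*(-1/18405) - (-21181)/(-1910) = -5618/18405 - (-21181)*(-1)/1910 = -5618/18405 - 1*21181/1910 = -5618/18405 - 21181/1910 = -80113337/7030710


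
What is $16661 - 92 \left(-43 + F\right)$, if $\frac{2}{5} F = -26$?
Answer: $26597$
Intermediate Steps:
$F = -65$ ($F = \frac{5}{2} \left(-26\right) = -65$)
$16661 - 92 \left(-43 + F\right) = 16661 - 92 \left(-43 - 65\right) = 16661 - 92 \left(-108\right) = 16661 - -9936 = 16661 + 9936 = 26597$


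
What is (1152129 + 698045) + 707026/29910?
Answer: 27669705683/14955 ≈ 1.8502e+6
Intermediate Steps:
(1152129 + 698045) + 707026/29910 = 1850174 + 707026*(1/29910) = 1850174 + 353513/14955 = 27669705683/14955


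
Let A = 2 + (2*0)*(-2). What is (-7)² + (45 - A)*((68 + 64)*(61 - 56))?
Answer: 28429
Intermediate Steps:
A = 2 (A = 2 + 0*(-2) = 2 + 0 = 2)
(-7)² + (45 - A)*((68 + 64)*(61 - 56)) = (-7)² + (45 - 1*2)*((68 + 64)*(61 - 56)) = 49 + (45 - 2)*(132*5) = 49 + 43*660 = 49 + 28380 = 28429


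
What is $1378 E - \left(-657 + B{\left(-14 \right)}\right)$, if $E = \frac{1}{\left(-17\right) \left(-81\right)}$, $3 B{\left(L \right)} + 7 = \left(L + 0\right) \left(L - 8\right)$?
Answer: $\frac{767908}{1377} \approx 557.67$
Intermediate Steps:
$B{\left(L \right)} = - \frac{7}{3} + \frac{L \left(-8 + L\right)}{3}$ ($B{\left(L \right)} = - \frac{7}{3} + \frac{\left(L + 0\right) \left(L - 8\right)}{3} = - \frac{7}{3} + \frac{L \left(-8 + L\right)}{3}$)
$E = \frac{1}{1377} \approx 0.00072622$
$1378 E - \left(-657 + B{\left(-14 \right)}\right) = 1378 \cdot \frac{1}{1377} - \left(- \frac{1978}{3} + \frac{112}{3} + \frac{196}{3}\right) = \frac{1378}{1377} + \left(657 - \left(- \frac{7}{3} + \frac{112}{3} + \frac{1}{3} \cdot 196\right)\right) = \frac{1378}{1377} + \left(657 - \left(- \frac{7}{3} + \frac{112}{3} + \frac{196}{3}\right)\right) = \frac{1378}{1377} + \left(657 - \frac{301}{3}\right) = \frac{1378}{1377} + \frac{1670}{3} = \frac{767908}{1377}$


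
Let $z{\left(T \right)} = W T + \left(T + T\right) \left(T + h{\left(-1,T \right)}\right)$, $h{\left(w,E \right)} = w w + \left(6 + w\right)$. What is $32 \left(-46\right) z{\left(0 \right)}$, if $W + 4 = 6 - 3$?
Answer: $0$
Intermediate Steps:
$W = -1$ ($W = -4 + \left(6 - 3\right) = -4 + 3 = -1$)
$h{\left(w,E \right)} = 6 + w + w^{2}$ ($h{\left(w,E \right)} = w^{2} + \left(6 + w\right) = 6 + w + w^{2}$)
$z{\left(T \right)} = - T + 2 T \left(6 + T\right)$ ($z{\left(T \right)} = - T + \left(T + T\right) \left(T + \left(6 - 1 + \left(-1\right)^{2}\right)\right) = - T + 2 T \left(T + \left(6 - 1 + 1\right)\right) = - T + 2 T \left(T + 6\right) = - T + 2 T \left(6 + T\right)$)
$32 \left(-46\right) z{\left(0 \right)} = 32 \left(-46\right) 0 \left(11 + 2 \cdot 0\right) = - 1472 \cdot 0 \left(11 + 0\right) = - 1472 \cdot 0 \cdot 11 = \left(-1472\right) 0 = 0$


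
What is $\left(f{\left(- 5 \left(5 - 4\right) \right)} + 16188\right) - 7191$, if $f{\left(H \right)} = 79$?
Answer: $9076$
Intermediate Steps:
$\left(f{\left(- 5 \left(5 - 4\right) \right)} + 16188\right) - 7191 = \left(79 + 16188\right) - 7191 = 16267 - 7191 = 9076$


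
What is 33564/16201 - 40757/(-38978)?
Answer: 1968561749/631482578 ≈ 3.1174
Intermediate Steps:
33564/16201 - 40757/(-38978) = 33564*(1/16201) - 40757*(-1/38978) = 33564/16201 + 40757/38978 = 1968561749/631482578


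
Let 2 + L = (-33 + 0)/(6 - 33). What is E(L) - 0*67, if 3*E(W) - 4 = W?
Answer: 29/27 ≈ 1.0741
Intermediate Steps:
L = -7/9 (L = -2 + (-33 + 0)/(6 - 33) = -2 - 33/(-27) = -2 - 33*(-1/27) = -2 + 11/9 = -7/9 ≈ -0.77778)
E(W) = 4/3 + W/3
E(L) - 0*67 = (4/3 + (⅓)*(-7/9)) - 0*67 = (4/3 - 7/27) - 1*0 = 29/27 + 0 = 29/27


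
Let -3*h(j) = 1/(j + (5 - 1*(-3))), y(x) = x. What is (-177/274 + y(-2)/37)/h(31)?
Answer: 830349/10138 ≈ 81.905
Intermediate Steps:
h(j) = -1/(3*(8 + j)) (h(j) = -1/(3*(j + (5 - 1*(-3)))) = -1/(3*(j + (5 + 3))) = -1/(3*(j + 8)) = -1/(3*(8 + j)))
(-177/274 + y(-2)/37)/h(31) = (-177/274 - 2/37)/((-1/(24 + 3*31))) = (-177*1/274 - 2*1/37)/((-1/(24 + 93))) = (-177/274 - 2/37)/((-1/117)) = -7097/(10138*((-1*1/117))) = -7097/(10138*(-1/117)) = -7097/10138*(-117) = 830349/10138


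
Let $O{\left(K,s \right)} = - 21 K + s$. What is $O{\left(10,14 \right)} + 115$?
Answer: $-81$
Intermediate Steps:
$O{\left(K,s \right)} = s - 21 K$
$O{\left(10,14 \right)} + 115 = \left(14 - 210\right) + 115 = -196 + 115 = -81$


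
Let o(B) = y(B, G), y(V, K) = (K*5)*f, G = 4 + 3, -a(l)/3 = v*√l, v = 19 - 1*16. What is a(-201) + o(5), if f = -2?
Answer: -70 - 9*I*√201 ≈ -70.0 - 127.6*I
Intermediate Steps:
v = 3 (v = 19 - 16 = 3)
a(l) = -9*√l
G = 7
y(V, K) = -10*K (y(V, K) = (K*5)*(-2) = (5*K)*(-2) = -10*K)
o(B) = -70 (o(B) = -10*7 = -70)
a(-201) + o(5) = -9*I*√201 - 70 = -70 - 9*I*√201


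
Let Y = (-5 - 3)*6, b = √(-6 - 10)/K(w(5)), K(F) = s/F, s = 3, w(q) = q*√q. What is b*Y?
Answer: -320*I*√5 ≈ -715.54*I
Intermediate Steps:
w(q) = q^(3/2)
K(F) = 3/F
b = 20*I*√5/3 (b = √(-6 - 10)/((3/(5^(3/2)))) = √(-16)/((3/((5*√5)))) = (4*I)/((3*(√5/25))) = (4*I)/((3*√5/25)) = (4*I)*(5*√5/3) = 20*I*√5/3 ≈ 14.907*I)
Y = -48 (Y = -8*6 = -48)
b*Y = (20*I*√5/3)*(-48) = -320*I*√5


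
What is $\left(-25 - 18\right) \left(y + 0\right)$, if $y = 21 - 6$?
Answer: $-645$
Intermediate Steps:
$y = 15$
$\left(-25 - 18\right) \left(y + 0\right) = \left(-25 - 18\right) \left(15 + 0\right) = \left(-25 - 18\right) 15 = \left(-43\right) 15 = -645$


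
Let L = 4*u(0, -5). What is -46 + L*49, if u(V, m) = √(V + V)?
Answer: -46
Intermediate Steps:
u(V, m) = √2*√V (u(V, m) = √(2*V) = √2*√V)
L = 0 (L = 4*(√2*√0) = 4*(√2*0) = 4*0 = 0)
-46 + L*49 = -46 + 0*49 = -46 + 0 = -46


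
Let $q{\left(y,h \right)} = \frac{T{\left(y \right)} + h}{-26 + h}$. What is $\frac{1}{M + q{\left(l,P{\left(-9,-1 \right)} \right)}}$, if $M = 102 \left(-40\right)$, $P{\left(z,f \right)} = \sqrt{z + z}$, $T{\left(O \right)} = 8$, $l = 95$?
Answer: $- \frac{1415855}{5777076041} + \frac{51 i \sqrt{2}}{5777076041} \approx -0.00024508 + 1.2485 \cdot 10^{-8} i$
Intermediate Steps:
$P{\left(z,f \right)} = \sqrt{2} \sqrt{z}$ ($P{\left(z,f \right)} = \sqrt{2 z} = \sqrt{2} \sqrt{z}$)
$q{\left(y,h \right)} = \frac{8 + h}{-26 + h}$
$M = -4080$
$\frac{1}{M + q{\left(l,P{\left(-9,-1 \right)} \right)}} = \frac{1}{-4080 + \frac{8 + \sqrt{2} \sqrt{-9}}{-26 + \sqrt{2} \sqrt{-9}}} = \frac{1}{-4080 + \frac{8 + \sqrt{2} \cdot 3 i}{-26 + \sqrt{2} \cdot 3 i}} = \frac{1}{-4080 + \frac{8 + 3 i \sqrt{2}}{-26 + 3 i \sqrt{2}}}$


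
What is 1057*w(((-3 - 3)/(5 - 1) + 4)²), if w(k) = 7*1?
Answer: 7399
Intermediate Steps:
w(k) = 7
1057*w(((-3 - 3)/(5 - 1) + 4)²) = 1057*7 = 7399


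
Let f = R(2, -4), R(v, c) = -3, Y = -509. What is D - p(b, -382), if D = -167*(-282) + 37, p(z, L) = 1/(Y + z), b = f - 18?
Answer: 24979431/530 ≈ 47131.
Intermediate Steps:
f = -3
b = -21 (b = -3 - 18 = -21)
p(z, L) = 1/(-509 + z)
D = 47131 (D = 47094 + 37 = 47131)
D - p(b, -382) = 47131 - 1/(-509 - 21) = 47131 - 1/(-530) = 47131 - 1*(-1/530) = 47131 + 1/530 = 24979431/530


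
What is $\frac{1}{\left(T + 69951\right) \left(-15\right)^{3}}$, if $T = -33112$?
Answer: $- \frac{1}{124331625} \approx -8.043 \cdot 10^{-9}$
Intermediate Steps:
$\frac{1}{\left(T + 69951\right) \left(-15\right)^{3}} = \frac{1}{\left(-33112 + 69951\right) \left(-15\right)^{3}} = \frac{1}{36839 \left(-3375\right)} = \frac{1}{36839} \left(- \frac{1}{3375}\right) = - \frac{1}{124331625}$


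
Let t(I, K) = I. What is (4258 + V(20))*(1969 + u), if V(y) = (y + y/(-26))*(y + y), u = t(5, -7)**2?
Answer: 130315876/13 ≈ 1.0024e+7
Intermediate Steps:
u = 25 (u = 5**2 = 25)
V(y) = 25*y**2/13 (V(y) = (y + y*(-1/26))*(2*y) = (y - y/26)*(2*y) = (25*y/26)*(2*y) = 25*y**2/13)
(4258 + V(20))*(1969 + u) = (4258 + (25/13)*20**2)*(1969 + 25) = (4258 + (25/13)*400)*1994 = (4258 + 10000/13)*1994 = (65354/13)*1994 = 130315876/13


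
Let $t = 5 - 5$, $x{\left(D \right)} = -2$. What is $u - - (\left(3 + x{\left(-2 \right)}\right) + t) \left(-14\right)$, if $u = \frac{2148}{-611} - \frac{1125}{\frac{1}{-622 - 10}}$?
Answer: $\frac{434410298}{611} \approx 7.1098 \cdot 10^{5}$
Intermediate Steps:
$t = 0$ ($t = 5 - 5 = 0$)
$u = \frac{434418852}{611}$ ($u = 2148 \left(- \frac{1}{611}\right) - \frac{1125}{\frac{1}{-632}} = - \frac{2148}{611} - \frac{1125}{- \frac{1}{632}} = - \frac{2148}{611} - -711000 = - \frac{2148}{611} + 711000 = \frac{434418852}{611} \approx 7.11 \cdot 10^{5}$)
$u - - (\left(3 + x{\left(-2 \right)}\right) + t) \left(-14\right) = \frac{434418852}{611} - - (\left(3 - 2\right) + 0) \left(-14\right) = \frac{434418852}{611} - - (1 + 0) \left(-14\right) = \frac{434418852}{611} - \left(-1\right) 1 \left(-14\right) = \frac{434418852}{611} - \left(-1\right) \left(-14\right) = \frac{434418852}{611} - 14 = \frac{434410298}{611}$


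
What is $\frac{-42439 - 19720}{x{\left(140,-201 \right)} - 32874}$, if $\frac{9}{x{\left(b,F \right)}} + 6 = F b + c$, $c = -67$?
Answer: $\frac{1753691867}{927474171} \approx 1.8908$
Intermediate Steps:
$x{\left(b,F \right)} = \frac{9}{-73 + F b}$ ($x{\left(b,F \right)} = \frac{9}{-6 + \left(F b - 67\right)} = \frac{9}{-6 + \left(-67 + F b\right)} = \frac{9}{-73 + F b}$)
$\frac{-42439 - 19720}{x{\left(140,-201 \right)} - 32874} = \frac{-42439 - 19720}{\frac{9}{-73 - 28140} - 32874} = - \frac{62159}{\frac{9}{-73 - 28140} - 32874} = - \frac{62159}{\frac{9}{-28213} - 32874} = - \frac{62159}{9 \left(- \frac{1}{28213}\right) - 32874} = - \frac{62159}{- \frac{9}{28213} - 32874} = - \frac{62159}{- \frac{927474171}{28213}} = \left(-62159\right) \left(- \frac{28213}{927474171}\right) = \frac{1753691867}{927474171}$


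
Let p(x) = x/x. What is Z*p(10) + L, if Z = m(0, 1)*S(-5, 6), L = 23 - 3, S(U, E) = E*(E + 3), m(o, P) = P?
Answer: 74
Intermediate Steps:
p(x) = 1
S(U, E) = E*(3 + E)
L = 20
Z = 54 (Z = 1*(6*(3 + 6)) = 1*(6*9) = 1*54 = 54)
Z*p(10) + L = 54*1 + 20 = 54 + 20 = 74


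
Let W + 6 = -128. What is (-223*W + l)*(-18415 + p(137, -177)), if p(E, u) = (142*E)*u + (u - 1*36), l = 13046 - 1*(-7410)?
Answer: -174269451268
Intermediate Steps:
l = 20456 (l = 13046 + 7410 = 20456)
W = -134 (W = -6 - 128 = -134)
p(E, u) = -36 + u + 142*E*u (p(E, u) = 142*E*u + (u - 36) = 142*E*u + (-36 + u) = -36 + u + 142*E*u)
(-223*W + l)*(-18415 + p(137, -177)) = (-223*(-134) + 20456)*(-18415 + (-36 - 177 + 142*137*(-177))) = (29882 + 20456)*(-18415 + (-36 - 177 - 3443358)) = 50338*(-18415 - 3443571) = 50338*(-3461986) = -174269451268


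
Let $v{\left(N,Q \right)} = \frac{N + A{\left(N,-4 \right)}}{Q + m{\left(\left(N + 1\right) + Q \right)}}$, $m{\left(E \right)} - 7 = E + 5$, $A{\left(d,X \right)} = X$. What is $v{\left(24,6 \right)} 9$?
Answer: $\frac{180}{49} \approx 3.6735$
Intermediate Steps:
$m{\left(E \right)} = 12 + E$ ($m{\left(E \right)} = 7 + \left(E + 5\right) = 7 + \left(5 + E\right) = 12 + E$)
$v{\left(N,Q \right)} = \frac{-4 + N}{13 + N + 2 Q}$ ($v{\left(N,Q \right)} = \frac{N - 4}{Q + \left(12 + \left(\left(N + 1\right) + Q\right)\right)} = \frac{-4 + N}{Q + \left(12 + \left(\left(1 + N\right) + Q\right)\right)} = \frac{-4 + N}{Q + \left(12 + \left(1 + N + Q\right)\right)} = \frac{-4 + N}{Q + \left(13 + N + Q\right)} = \frac{-4 + N}{13 + N + 2 Q}$)
$v{\left(24,6 \right)} 9 = \frac{-4 + 24}{13 + 24 + 2 \cdot 6} \cdot 9 = \frac{1}{13 + 24 + 12} \cdot 20 \cdot 9 = \frac{1}{49} \cdot 20 \cdot 9 = \frac{20}{49} \cdot 9 = \frac{180}{49}$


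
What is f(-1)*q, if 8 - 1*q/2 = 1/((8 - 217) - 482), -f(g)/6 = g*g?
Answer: -66348/691 ≈ -96.017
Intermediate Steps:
f(g) = -6*g² (f(g) = -6*g*g = -6*g²)
q = 11058/691 (q = 16 - 2/((8 - 217) - 482) = 16 - 2/(-209 - 482) = 16 - 2/(-691) = 16 - 2*(-1/691) = 16 + 2/691 = 11058/691 ≈ 16.003)
f(-1)*q = -6*(-1)²*(11058/691) = -6*1*(11058/691) = -6*11058/691 = -66348/691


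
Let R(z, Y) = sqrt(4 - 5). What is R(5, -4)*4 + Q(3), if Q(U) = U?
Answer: 3 + 4*I ≈ 3.0 + 4.0*I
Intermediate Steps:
R(z, Y) = I (R(z, Y) = sqrt(-1) = I)
R(5, -4)*4 + Q(3) = I*4 + 3 = 4*I + 3 = 3 + 4*I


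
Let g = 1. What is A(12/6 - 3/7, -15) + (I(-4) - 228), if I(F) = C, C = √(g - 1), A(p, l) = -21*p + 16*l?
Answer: -501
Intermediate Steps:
C = 0 (C = √(1 - 1) = √0 = 0)
I(F) = 0
A(12/6 - 3/7, -15) + (I(-4) - 228) = (-21*(12/6 - 3/7) + 16*(-15)) + (0 - 228) = (-21*(12*(⅙) - 3*⅐) - 240) - 228 = (-21*(2 - 3/7) - 240) - 228 = (-21*11/7 - 240) - 228 = (-33 - 240) - 228 = -273 - 228 = -501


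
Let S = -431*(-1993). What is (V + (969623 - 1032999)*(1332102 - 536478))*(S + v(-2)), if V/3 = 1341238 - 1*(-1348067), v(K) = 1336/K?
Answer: -43272292942915335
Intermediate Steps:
V = 8067915 (V = 3*(1341238 - 1*(-1348067)) = 3*(1341238 + 1348067) = 3*2689305 = 8067915)
S = 858983
(V + (969623 - 1032999)*(1332102 - 536478))*(S + v(-2)) = (8067915 + (969623 - 1032999)*(1332102 - 536478))*(858983 + 1336/(-2)) = (8067915 - 63376*795624)*(858983 + 1336*(-½)) = (8067915 - 50423466624)*(858983 - 668) = -50415398709*858315 = -43272292942915335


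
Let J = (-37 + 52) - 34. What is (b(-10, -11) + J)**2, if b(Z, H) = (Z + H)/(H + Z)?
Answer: 324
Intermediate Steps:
b(Z, H) = 1 (b(Z, H) = (H + Z)/(H + Z) = 1)
J = -19 (J = 15 - 34 = -19)
(b(-10, -11) + J)**2 = (1 - 19)**2 = (-18)**2 = 324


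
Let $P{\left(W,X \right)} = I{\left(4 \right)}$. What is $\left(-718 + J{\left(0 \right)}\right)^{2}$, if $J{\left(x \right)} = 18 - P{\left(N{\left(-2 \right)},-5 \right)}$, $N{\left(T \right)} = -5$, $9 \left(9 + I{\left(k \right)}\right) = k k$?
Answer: $\frac{38875225}{81} \approx 4.7994 \cdot 10^{5}$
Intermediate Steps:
$I{\left(k \right)} = -9 + \frac{k^{2}}{9}$ ($I{\left(k \right)} = -9 + \frac{k k}{9} = -9 + \frac{k^{2}}{9}$)
$P{\left(W,X \right)} = - \frac{65}{9}$ ($P{\left(W,X \right)} = -9 + \frac{4^{2}}{9} = -9 + \frac{1}{9} \cdot 16 = -9 + \frac{16}{9} = - \frac{65}{9}$)
$J{\left(x \right)} = \frac{227}{9}$ ($J{\left(x \right)} = 18 - - \frac{65}{9} = 18 + \frac{65}{9} = \frac{227}{9}$)
$\left(-718 + J{\left(0 \right)}\right)^{2} = \left(-718 + \frac{227}{9}\right)^{2} = \left(- \frac{6235}{9}\right)^{2} = \frac{38875225}{81}$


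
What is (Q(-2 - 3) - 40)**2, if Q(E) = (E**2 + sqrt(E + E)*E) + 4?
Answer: -129 + 110*I*sqrt(10) ≈ -129.0 + 347.85*I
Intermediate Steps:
Q(E) = 4 + E**2 + sqrt(2)*E**(3/2) (Q(E) = (E**2 + sqrt(2*E)*E) + 4 = (E**2 + (sqrt(2)*sqrt(E))*E) + 4 = (E**2 + sqrt(2)*E**(3/2)) + 4 = 4 + E**2 + sqrt(2)*E**(3/2))
(Q(-2 - 3) - 40)**2 = ((4 + (-2 - 3)**2 + sqrt(2)*(-2 - 3)**(3/2)) - 40)**2 = ((4 + (-5)**2 + sqrt(2)*(-5)**(3/2)) - 40)**2 = ((4 + 25 + sqrt(2)*(-5*I*sqrt(5))) - 40)**2 = ((4 + 25 - 5*I*sqrt(10)) - 40)**2 = ((29 - 5*I*sqrt(10)) - 40)**2 = (-11 - 5*I*sqrt(10))**2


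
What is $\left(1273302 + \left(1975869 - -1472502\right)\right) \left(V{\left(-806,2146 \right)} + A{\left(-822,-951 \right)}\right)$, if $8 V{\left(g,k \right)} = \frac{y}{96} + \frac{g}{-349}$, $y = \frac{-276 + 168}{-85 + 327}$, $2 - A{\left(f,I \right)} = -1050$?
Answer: $\frac{2441510789827257}{491392} \approx 4.9686 \cdot 10^{9}$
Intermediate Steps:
$A{\left(f,I \right)} = 1052$ ($A{\left(f,I \right)} = 2 - -1050 = 2 + 1050 = 1052$)
$y = - \frac{54}{121}$ ($y = - \frac{108}{242} = \left(-108\right) \frac{1}{242} = - \frac{54}{121} \approx -0.44628$)
$V{\left(g,k \right)} = - \frac{9}{15488} - \frac{g}{2792}$ ($V{\left(g,k \right)} = \frac{- \frac{54}{121 \cdot 96} + \frac{g}{-349}}{8} = \frac{\left(- \frac{54}{121}\right) \frac{1}{96} + g \left(- \frac{1}{349}\right)}{8} = \frac{- \frac{9}{1936} - \frac{g}{349}}{8} = - \frac{9}{15488} - \frac{g}{2792}$)
$\left(1273302 + \left(1975869 - -1472502\right)\right) \left(V{\left(-806,2146 \right)} + A{\left(-822,-951 \right)}\right) = \left(1273302 + \left(1975869 - -1472502\right)\right) \left(\left(- \frac{9}{15488} - - \frac{403}{1396}\right) + 1052\right) = \left(1273302 + \left(1975869 + 1472502\right)\right) \left(\left(- \frac{9}{15488} + \frac{403}{1396}\right) + 1052\right) = \left(1273302 + 3448371\right) \left(\frac{1557275}{5405312} + 1052\right) = 4721673 \cdot \frac{5687945499}{5405312} = \frac{2441510789827257}{491392}$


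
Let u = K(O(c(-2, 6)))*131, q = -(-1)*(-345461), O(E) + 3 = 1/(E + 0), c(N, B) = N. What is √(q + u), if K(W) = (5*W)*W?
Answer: I*√1349749/2 ≈ 580.89*I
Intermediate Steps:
O(E) = -3 + 1/E (O(E) = -3 + 1/(E + 0) = -3 + 1/E)
K(W) = 5*W²
q = -345461 (q = -1*345461 = -345461)
u = 32095/4 (u = (5*(-3 + 1/(-2))²)*131 = (5*(-3 - ½)²)*131 = (5*(-7/2)²)*131 = (5*(49/4))*131 = (245/4)*131 = 32095/4 ≈ 8023.8)
√(q + u) = √(-345461 + 32095/4) = √(-1349749/4) = I*√1349749/2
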